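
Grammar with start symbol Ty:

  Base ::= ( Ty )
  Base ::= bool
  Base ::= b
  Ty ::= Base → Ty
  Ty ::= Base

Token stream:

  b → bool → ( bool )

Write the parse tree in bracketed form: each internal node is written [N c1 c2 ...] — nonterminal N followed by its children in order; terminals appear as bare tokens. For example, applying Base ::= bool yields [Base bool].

Ty
Base → Ty
b → Ty
b → Base → Ty
b → bool → Ty
b → bool → Base
b → bool → ( Ty )
b → bool → ( Base )
b → bool → ( bool )

[Ty [Base b] → [Ty [Base bool] → [Ty [Base ( [Ty [Base bool]] )]]]]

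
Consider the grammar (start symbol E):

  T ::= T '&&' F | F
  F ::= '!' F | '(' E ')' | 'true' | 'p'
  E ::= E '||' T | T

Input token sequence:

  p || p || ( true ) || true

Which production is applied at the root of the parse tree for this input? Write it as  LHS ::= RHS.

E ::= E '||' T

[E [E [E [E [T [F p]]] || [T [F p]]] || [T [F ( [E [T [F true]]] )]]] || [T [F true]]]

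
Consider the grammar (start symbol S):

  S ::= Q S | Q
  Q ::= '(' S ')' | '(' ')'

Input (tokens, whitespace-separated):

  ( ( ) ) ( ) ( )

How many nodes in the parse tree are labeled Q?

4

[S [Q ( [S [Q ( )]] )] [S [Q ( )] [S [Q ( )]]]]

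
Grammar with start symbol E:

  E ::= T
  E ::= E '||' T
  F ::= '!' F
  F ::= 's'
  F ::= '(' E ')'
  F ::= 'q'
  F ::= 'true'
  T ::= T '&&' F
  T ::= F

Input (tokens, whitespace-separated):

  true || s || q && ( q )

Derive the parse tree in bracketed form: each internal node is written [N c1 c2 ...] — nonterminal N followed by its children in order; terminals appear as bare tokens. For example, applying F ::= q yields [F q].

[E [E [E [T [F true]]] || [T [F s]]] || [T [T [F q]] && [F ( [E [T [F q]]] )]]]

E
E || T
E || T || T
T || T || T
F || T || T
true || T || T
true || F || T
true || s || T
true || s || T && F
true || s || F && F
true || s || q && F
true || s || q && ( E )
true || s || q && ( T )
true || s || q && ( F )
true || s || q && ( q )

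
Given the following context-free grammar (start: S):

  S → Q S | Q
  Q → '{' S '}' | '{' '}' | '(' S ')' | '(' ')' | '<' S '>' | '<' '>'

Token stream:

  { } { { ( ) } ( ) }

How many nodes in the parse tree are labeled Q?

[S [Q { }] [S [Q { [S [Q { [S [Q ( )]] }] [S [Q ( )]]] }]]]

5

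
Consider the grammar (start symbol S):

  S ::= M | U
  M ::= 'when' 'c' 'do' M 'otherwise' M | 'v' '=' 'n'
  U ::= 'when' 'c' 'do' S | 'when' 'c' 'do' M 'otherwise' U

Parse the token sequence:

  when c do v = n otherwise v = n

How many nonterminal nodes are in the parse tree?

[S [M when c do [M v = n] otherwise [M v = n]]]

4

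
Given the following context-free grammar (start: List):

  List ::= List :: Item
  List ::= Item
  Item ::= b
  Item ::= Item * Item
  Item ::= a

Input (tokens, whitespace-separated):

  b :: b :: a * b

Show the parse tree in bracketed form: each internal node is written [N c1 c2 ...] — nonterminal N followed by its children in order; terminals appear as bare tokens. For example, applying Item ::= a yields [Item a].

[List [List [List [Item b]] :: [Item b]] :: [Item [Item a] * [Item b]]]

List
List :: Item
List :: Item :: Item
Item :: Item :: Item
b :: Item :: Item
b :: b :: Item
b :: b :: Item * Item
b :: b :: a * Item
b :: b :: a * b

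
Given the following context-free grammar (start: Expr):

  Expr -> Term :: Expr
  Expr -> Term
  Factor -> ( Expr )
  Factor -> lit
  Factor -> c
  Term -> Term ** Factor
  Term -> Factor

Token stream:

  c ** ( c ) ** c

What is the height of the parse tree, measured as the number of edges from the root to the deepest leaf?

7

[Expr [Term [Term [Term [Factor c]] ** [Factor ( [Expr [Term [Factor c]]] )]] ** [Factor c]]]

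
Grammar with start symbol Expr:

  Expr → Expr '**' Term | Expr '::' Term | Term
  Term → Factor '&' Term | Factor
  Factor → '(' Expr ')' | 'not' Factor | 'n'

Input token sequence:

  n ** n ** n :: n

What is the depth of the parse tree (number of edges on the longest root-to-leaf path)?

[Expr [Expr [Expr [Expr [Term [Factor n]]] ** [Term [Factor n]]] ** [Term [Factor n]]] :: [Term [Factor n]]]

6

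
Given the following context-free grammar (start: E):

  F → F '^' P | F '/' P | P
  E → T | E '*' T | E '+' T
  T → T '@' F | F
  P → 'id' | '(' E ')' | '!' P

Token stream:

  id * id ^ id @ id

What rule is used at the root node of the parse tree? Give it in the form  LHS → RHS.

E → E '*' T

[E [E [T [F [P id]]]] * [T [T [F [F [P id]] ^ [P id]]] @ [F [P id]]]]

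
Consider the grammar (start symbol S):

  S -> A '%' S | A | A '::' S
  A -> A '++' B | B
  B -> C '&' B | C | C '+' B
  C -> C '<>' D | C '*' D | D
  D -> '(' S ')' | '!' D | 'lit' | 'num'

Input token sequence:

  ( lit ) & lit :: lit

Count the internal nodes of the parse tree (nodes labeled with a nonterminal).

18

[S [A [B [C [D ( [S [A [B [C [D lit]]]]] )]] & [B [C [D lit]]]]] :: [S [A [B [C [D lit]]]]]]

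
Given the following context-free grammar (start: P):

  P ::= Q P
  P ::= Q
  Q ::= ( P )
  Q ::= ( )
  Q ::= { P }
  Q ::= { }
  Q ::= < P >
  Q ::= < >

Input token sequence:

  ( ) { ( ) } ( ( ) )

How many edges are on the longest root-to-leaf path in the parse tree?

[P [Q ( )] [P [Q { [P [Q ( )]] }] [P [Q ( [P [Q ( )]] )]]]]

6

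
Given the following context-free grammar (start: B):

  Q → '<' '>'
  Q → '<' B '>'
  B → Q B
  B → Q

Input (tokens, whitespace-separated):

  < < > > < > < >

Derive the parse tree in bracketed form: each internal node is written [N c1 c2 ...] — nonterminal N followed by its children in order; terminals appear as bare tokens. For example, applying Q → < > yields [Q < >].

B
Q B
< B > B
< Q > B
< < > > B
< < > > Q B
< < > > < > B
< < > > < > Q
< < > > < > < >

[B [Q < [B [Q < >]] >] [B [Q < >] [B [Q < >]]]]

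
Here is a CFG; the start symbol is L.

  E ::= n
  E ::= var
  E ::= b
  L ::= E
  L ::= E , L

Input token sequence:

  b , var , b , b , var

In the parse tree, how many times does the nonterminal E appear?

5

[L [E b] , [L [E var] , [L [E b] , [L [E b] , [L [E var]]]]]]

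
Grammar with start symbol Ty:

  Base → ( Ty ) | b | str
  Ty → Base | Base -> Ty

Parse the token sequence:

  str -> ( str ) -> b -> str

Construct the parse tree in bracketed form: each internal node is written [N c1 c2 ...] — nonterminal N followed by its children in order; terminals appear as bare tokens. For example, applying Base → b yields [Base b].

Ty
Base -> Ty
str -> Ty
str -> Base -> Ty
str -> ( Ty ) -> Ty
str -> ( Base ) -> Ty
str -> ( str ) -> Ty
str -> ( str ) -> Base -> Ty
str -> ( str ) -> b -> Ty
str -> ( str ) -> b -> Base
str -> ( str ) -> b -> str

[Ty [Base str] -> [Ty [Base ( [Ty [Base str]] )] -> [Ty [Base b] -> [Ty [Base str]]]]]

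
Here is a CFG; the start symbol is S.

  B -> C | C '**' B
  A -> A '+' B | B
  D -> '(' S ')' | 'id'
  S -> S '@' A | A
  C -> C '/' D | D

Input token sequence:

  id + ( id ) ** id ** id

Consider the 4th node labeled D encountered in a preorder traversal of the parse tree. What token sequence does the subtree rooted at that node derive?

id

[S [A [A [B [C [D id]]]] + [B [C [D ( [S [A [B [C [D id]]]]] )]] ** [B [C [D id]] ** [B [C [D id]]]]]]]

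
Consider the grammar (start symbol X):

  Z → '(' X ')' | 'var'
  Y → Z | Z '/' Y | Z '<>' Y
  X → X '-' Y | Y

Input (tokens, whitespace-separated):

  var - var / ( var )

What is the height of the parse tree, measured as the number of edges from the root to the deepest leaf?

7

[X [X [Y [Z var]]] - [Y [Z var] / [Y [Z ( [X [Y [Z var]]] )]]]]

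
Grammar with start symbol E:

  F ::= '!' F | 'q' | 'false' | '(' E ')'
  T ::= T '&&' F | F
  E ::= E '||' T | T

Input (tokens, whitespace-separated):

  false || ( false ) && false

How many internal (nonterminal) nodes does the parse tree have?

[E [E [T [F false]]] || [T [T [F ( [E [T [F false]]] )]] && [F false]]]

11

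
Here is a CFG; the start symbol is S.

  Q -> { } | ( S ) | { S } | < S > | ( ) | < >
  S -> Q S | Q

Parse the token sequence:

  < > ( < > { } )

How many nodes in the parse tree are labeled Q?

4

[S [Q < >] [S [Q ( [S [Q < >] [S [Q { }]]] )]]]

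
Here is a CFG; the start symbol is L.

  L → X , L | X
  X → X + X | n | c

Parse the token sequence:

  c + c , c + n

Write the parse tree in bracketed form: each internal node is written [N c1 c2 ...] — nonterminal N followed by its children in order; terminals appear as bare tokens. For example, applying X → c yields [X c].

L
X , L
X + X , L
c + X , L
c + c , L
c + c , X
c + c , X + X
c + c , c + X
c + c , c + n

[L [X [X c] + [X c]] , [L [X [X c] + [X n]]]]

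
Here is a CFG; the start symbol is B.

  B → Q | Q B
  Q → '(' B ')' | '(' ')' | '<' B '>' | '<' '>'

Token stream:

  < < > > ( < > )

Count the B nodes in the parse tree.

4

[B [Q < [B [Q < >]] >] [B [Q ( [B [Q < >]] )]]]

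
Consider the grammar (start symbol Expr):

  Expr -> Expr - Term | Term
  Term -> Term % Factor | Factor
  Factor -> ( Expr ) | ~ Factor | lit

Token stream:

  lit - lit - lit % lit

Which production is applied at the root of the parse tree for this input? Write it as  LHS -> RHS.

[Expr [Expr [Expr [Term [Factor lit]]] - [Term [Factor lit]]] - [Term [Term [Factor lit]] % [Factor lit]]]

Expr -> Expr - Term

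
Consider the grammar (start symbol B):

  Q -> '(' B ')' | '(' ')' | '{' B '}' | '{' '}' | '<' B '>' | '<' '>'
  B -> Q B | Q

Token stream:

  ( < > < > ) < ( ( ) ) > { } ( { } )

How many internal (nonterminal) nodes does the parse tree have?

[B [Q ( [B [Q < >] [B [Q < >]]] )] [B [Q < [B [Q ( [B [Q ( )]] )]] >] [B [Q { }] [B [Q ( [B [Q { }]] )]]]]]

18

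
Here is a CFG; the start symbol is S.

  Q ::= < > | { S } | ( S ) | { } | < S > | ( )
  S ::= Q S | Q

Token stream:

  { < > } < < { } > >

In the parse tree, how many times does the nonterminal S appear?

[S [Q { [S [Q < >]] }] [S [Q < [S [Q < [S [Q { }]] >]] >]]]

5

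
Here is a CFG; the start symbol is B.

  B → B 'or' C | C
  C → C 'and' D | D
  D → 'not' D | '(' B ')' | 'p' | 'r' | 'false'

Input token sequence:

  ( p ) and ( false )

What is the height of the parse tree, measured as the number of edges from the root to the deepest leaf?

7

[B [C [C [D ( [B [C [D p]]] )]] and [D ( [B [C [D false]]] )]]]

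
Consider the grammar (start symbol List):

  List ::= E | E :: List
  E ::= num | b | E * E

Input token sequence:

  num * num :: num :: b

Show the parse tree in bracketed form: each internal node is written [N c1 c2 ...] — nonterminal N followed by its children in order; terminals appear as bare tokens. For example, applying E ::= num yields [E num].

[List [E [E num] * [E num]] :: [List [E num] :: [List [E b]]]]

List
E :: List
E * E :: List
num * E :: List
num * num :: List
num * num :: E :: List
num * num :: num :: List
num * num :: num :: E
num * num :: num :: b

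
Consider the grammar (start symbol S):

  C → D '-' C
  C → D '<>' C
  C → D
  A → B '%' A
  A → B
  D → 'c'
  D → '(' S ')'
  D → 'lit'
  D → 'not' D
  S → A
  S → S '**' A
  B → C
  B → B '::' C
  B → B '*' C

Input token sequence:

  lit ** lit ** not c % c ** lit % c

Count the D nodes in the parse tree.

[S [S [S [S [A [B [C [D lit]]]]] ** [A [B [C [D lit]]]]] ** [A [B [C [D not [D c]]]] % [A [B [C [D c]]]]]] ** [A [B [C [D lit]]] % [A [B [C [D c]]]]]]

7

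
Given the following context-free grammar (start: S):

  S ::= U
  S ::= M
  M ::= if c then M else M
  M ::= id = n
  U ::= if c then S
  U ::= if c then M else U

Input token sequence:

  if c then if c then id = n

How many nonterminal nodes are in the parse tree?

6

[S [U if c then [S [U if c then [S [M id = n]]]]]]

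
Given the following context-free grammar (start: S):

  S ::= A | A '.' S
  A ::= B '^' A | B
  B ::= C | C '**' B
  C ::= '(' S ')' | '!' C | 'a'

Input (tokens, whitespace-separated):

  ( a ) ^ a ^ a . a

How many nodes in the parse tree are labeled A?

5

[S [A [B [C ( [S [A [B [C a]]]] )]] ^ [A [B [C a]] ^ [A [B [C a]]]]] . [S [A [B [C a]]]]]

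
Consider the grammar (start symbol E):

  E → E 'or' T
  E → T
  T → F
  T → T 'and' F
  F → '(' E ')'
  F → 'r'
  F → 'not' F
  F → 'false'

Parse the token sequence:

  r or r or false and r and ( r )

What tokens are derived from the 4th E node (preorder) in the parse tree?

[E [E [E [T [F r]]] or [T [F r]]] or [T [T [T [F false]] and [F r]] and [F ( [E [T [F r]]] )]]]

r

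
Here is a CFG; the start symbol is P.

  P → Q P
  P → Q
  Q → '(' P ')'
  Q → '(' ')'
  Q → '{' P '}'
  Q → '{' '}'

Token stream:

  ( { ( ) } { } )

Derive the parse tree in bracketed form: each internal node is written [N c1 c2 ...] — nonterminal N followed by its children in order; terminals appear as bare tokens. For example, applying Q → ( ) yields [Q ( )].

P
Q
( P )
( Q P )
( { P } P )
( { Q } P )
( { ( ) } P )
( { ( ) } Q )
( { ( ) } { } )

[P [Q ( [P [Q { [P [Q ( )]] }] [P [Q { }]]] )]]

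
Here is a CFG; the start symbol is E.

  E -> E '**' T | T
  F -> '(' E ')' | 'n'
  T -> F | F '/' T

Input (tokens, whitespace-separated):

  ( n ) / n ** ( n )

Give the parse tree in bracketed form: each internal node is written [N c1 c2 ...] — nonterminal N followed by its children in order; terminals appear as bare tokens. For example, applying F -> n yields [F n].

E
E ** T
T ** T
F / T ** T
( E ) / T ** T
( T ) / T ** T
( F ) / T ** T
( n ) / T ** T
( n ) / F ** T
( n ) / n ** T
( n ) / n ** F
( n ) / n ** ( E )
( n ) / n ** ( T )
( n ) / n ** ( F )
( n ) / n ** ( n )

[E [E [T [F ( [E [T [F n]]] )] / [T [F n]]]] ** [T [F ( [E [T [F n]]] )]]]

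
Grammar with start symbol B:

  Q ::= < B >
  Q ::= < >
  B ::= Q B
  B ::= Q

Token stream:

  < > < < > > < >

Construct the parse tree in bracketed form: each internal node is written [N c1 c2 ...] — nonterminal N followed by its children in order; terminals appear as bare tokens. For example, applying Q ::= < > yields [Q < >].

B
Q B
< > B
< > Q B
< > < B > B
< > < Q > B
< > < < > > B
< > < < > > Q
< > < < > > < >

[B [Q < >] [B [Q < [B [Q < >]] >] [B [Q < >]]]]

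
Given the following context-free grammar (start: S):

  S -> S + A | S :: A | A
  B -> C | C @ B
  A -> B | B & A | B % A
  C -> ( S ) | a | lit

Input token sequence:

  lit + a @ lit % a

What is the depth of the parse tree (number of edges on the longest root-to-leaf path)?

[S [S [A [B [C lit]]]] + [A [B [C a] @ [B [C lit]]] % [A [B [C a]]]]]

5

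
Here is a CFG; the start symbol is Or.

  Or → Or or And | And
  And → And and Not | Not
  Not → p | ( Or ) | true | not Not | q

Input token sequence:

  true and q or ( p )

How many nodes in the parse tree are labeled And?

[Or [Or [And [And [Not true]] and [Not q]]] or [And [Not ( [Or [And [Not p]]] )]]]

4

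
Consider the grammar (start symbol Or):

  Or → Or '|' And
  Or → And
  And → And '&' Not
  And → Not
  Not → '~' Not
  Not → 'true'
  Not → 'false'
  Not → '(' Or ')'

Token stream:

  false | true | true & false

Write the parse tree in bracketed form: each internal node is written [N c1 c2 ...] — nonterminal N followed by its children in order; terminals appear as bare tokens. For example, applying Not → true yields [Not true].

[Or [Or [Or [And [Not false]]] | [And [Not true]]] | [And [And [Not true]] & [Not false]]]

Or
Or | And
Or | And | And
And | And | And
Not | And | And
false | And | And
false | Not | And
false | true | And
false | true | And & Not
false | true | Not & Not
false | true | true & Not
false | true | true & false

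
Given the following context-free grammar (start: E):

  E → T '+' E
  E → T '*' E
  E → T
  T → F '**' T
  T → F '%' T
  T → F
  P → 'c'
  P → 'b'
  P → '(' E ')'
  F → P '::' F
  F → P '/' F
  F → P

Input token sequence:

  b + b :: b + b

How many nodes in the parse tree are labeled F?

[E [T [F [P b]]] + [E [T [F [P b] :: [F [P b]]]] + [E [T [F [P b]]]]]]

4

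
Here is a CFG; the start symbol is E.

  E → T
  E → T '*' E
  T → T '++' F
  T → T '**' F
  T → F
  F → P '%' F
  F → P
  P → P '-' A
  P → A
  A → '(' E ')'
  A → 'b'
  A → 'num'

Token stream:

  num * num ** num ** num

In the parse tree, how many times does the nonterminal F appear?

[E [T [F [P [A num]]]] * [E [T [T [T [F [P [A num]]]] ** [F [P [A num]]]] ** [F [P [A num]]]]]]

4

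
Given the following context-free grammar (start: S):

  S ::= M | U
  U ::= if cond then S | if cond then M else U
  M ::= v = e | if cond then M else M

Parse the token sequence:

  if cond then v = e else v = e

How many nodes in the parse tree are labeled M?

[S [M if cond then [M v = e] else [M v = e]]]

3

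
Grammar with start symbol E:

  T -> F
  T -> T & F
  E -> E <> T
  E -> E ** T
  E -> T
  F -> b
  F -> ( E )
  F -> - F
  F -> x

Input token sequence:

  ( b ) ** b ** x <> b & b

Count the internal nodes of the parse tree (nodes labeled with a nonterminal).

[E [E [E [E [T [F ( [E [T [F b]]] )]]] ** [T [F b]]] ** [T [F x]]] <> [T [T [F b]] & [F b]]]

17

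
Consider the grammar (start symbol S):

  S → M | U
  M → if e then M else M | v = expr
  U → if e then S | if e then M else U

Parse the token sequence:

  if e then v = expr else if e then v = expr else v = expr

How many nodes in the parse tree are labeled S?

[S [M if e then [M v = expr] else [M if e then [M v = expr] else [M v = expr]]]]

1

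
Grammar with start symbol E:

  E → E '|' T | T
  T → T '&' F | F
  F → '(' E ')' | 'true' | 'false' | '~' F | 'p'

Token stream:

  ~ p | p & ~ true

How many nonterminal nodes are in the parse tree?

[E [E [T [F ~ [F p]]]] | [T [T [F p]] & [F ~ [F true]]]]

10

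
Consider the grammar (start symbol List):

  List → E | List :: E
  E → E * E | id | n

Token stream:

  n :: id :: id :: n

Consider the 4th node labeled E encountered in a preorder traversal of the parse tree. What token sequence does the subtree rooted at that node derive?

[List [List [List [List [E n]] :: [E id]] :: [E id]] :: [E n]]

n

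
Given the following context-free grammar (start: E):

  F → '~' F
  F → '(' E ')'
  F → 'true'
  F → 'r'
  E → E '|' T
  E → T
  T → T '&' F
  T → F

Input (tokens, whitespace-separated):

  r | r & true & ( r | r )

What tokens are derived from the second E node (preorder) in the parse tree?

[E [E [T [F r]]] | [T [T [T [F r]] & [F true]] & [F ( [E [E [T [F r]]] | [T [F r]]] )]]]

r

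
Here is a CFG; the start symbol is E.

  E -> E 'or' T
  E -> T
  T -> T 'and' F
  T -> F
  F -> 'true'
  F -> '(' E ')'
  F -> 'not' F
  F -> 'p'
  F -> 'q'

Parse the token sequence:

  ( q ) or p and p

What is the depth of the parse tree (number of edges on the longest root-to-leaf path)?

[E [E [T [F ( [E [T [F q]]] )]]] or [T [T [F p]] and [F p]]]

7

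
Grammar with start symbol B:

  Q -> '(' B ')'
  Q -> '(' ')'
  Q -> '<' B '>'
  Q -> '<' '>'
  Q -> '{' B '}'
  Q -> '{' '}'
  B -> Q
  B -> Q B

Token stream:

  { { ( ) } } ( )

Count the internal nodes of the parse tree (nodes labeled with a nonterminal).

[B [Q { [B [Q { [B [Q ( )]] }]] }] [B [Q ( )]]]

8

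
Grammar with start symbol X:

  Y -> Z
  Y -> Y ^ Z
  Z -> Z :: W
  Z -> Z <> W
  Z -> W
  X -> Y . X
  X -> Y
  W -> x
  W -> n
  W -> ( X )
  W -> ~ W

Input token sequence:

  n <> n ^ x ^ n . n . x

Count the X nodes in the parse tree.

3

[X [Y [Y [Y [Z [Z [W n]] <> [W n]]] ^ [Z [W x]]] ^ [Z [W n]]] . [X [Y [Z [W n]]] . [X [Y [Z [W x]]]]]]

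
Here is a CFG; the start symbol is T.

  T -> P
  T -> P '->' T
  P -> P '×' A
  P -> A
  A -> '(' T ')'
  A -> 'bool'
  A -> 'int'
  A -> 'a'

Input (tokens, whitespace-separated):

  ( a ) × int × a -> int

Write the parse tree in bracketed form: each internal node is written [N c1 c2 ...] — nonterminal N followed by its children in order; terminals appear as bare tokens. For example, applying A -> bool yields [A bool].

T
P -> T
P × A -> T
P × A × A -> T
A × A × A -> T
( T ) × A × A -> T
( P ) × A × A -> T
( A ) × A × A -> T
( a ) × A × A -> T
( a ) × int × A -> T
( a ) × int × a -> T
( a ) × int × a -> P
( a ) × int × a -> A
( a ) × int × a -> int

[T [P [P [P [A ( [T [P [A a]]] )]] × [A int]] × [A a]] -> [T [P [A int]]]]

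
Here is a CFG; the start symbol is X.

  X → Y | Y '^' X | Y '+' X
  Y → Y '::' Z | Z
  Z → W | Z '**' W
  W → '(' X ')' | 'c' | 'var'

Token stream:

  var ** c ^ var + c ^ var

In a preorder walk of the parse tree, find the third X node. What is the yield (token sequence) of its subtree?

[X [Y [Z [Z [W var]] ** [W c]]] ^ [X [Y [Z [W var]]] + [X [Y [Z [W c]]] ^ [X [Y [Z [W var]]]]]]]

c ^ var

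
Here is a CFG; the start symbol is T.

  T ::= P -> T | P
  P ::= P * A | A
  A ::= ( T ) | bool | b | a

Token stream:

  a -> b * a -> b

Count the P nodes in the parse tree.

4

[T [P [A a]] -> [T [P [P [A b]] * [A a]] -> [T [P [A b]]]]]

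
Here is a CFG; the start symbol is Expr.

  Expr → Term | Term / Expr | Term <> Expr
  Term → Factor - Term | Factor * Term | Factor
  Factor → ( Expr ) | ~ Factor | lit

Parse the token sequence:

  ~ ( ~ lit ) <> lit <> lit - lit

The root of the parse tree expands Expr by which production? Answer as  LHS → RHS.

[Expr [Term [Factor ~ [Factor ( [Expr [Term [Factor ~ [Factor lit]]]] )]]] <> [Expr [Term [Factor lit]] <> [Expr [Term [Factor lit] - [Term [Factor lit]]]]]]

Expr → Term <> Expr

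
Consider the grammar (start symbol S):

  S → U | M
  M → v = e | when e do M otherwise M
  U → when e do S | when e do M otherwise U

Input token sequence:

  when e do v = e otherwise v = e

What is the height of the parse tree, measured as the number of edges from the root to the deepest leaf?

[S [M when e do [M v = e] otherwise [M v = e]]]

3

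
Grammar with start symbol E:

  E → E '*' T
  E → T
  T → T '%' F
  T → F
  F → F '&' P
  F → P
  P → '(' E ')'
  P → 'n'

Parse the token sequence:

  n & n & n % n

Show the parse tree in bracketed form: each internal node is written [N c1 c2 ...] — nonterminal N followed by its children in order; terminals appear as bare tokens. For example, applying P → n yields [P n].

E
T
T % F
F % F
F & P % F
F & P & P % F
P & P & P % F
n & P & P % F
n & n & P % F
n & n & n % F
n & n & n % P
n & n & n % n

[E [T [T [F [F [F [P n]] & [P n]] & [P n]]] % [F [P n]]]]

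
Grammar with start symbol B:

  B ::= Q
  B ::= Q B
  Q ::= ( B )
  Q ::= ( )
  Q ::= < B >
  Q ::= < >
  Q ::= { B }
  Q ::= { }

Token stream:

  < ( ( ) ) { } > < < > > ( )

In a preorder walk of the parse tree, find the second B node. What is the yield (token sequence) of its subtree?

[B [Q < [B [Q ( [B [Q ( )]] )] [B [Q { }]]] >] [B [Q < [B [Q < >]] >] [B [Q ( )]]]]

( ( ) ) { }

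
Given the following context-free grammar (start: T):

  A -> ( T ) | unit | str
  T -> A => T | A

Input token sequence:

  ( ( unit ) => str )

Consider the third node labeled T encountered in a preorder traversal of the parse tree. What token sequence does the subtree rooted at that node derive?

unit

[T [A ( [T [A ( [T [A unit]] )] => [T [A str]]] )]]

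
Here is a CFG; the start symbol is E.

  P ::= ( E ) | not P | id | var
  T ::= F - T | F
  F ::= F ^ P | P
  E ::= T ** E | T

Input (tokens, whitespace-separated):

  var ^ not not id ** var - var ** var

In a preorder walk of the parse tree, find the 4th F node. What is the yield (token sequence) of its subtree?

var

[E [T [F [F [P var]] ^ [P not [P not [P id]]]]] ** [E [T [F [P var]] - [T [F [P var]]]] ** [E [T [F [P var]]]]]]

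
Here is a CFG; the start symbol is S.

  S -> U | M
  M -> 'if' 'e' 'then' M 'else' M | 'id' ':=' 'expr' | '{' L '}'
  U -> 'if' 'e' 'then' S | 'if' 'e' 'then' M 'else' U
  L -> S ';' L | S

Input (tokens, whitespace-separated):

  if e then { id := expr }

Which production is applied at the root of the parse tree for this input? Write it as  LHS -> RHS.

[S [U if e then [S [M { [L [S [M id := expr]]] }]]]]

S -> U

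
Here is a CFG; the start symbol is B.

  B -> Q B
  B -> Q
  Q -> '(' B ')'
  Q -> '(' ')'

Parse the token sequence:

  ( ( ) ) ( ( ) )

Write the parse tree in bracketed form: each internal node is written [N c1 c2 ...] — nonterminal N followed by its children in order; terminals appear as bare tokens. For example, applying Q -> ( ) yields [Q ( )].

[B [Q ( [B [Q ( )]] )] [B [Q ( [B [Q ( )]] )]]]

B
Q B
( B ) B
( Q ) B
( ( ) ) B
( ( ) ) Q
( ( ) ) ( B )
( ( ) ) ( Q )
( ( ) ) ( ( ) )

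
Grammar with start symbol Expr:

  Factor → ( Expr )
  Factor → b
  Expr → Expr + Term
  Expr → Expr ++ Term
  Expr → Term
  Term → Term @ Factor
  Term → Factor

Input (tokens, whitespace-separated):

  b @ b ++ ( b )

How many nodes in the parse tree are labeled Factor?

[Expr [Expr [Term [Term [Factor b]] @ [Factor b]]] ++ [Term [Factor ( [Expr [Term [Factor b]]] )]]]

4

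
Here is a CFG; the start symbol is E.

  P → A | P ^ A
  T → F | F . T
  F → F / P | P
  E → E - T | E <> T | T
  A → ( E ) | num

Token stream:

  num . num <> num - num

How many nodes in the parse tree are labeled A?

[E [E [E [T [F [P [A num]]] . [T [F [P [A num]]]]]] <> [T [F [P [A num]]]]] - [T [F [P [A num]]]]]

4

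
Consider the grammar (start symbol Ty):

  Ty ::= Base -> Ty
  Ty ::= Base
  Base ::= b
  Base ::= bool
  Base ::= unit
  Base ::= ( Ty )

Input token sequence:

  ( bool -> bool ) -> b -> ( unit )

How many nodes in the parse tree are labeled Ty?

[Ty [Base ( [Ty [Base bool] -> [Ty [Base bool]]] )] -> [Ty [Base b] -> [Ty [Base ( [Ty [Base unit]] )]]]]

6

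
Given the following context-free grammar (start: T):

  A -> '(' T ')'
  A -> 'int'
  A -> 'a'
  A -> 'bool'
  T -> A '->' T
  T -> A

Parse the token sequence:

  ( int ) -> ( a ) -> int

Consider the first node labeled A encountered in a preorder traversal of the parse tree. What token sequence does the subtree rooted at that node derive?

[T [A ( [T [A int]] )] -> [T [A ( [T [A a]] )] -> [T [A int]]]]

( int )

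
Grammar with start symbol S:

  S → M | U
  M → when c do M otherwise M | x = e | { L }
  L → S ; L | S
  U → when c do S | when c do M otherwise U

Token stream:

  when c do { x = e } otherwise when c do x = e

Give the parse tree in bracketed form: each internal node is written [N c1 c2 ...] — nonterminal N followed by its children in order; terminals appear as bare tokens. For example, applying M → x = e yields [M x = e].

[S [U when c do [M { [L [S [M x = e]]] }] otherwise [U when c do [S [M x = e]]]]]

S
U
when c do M otherwise U
when c do { L } otherwise U
when c do { S } otherwise U
when c do { M } otherwise U
when c do { x = e } otherwise U
when c do { x = e } otherwise when c do S
when c do { x = e } otherwise when c do M
when c do { x = e } otherwise when c do x = e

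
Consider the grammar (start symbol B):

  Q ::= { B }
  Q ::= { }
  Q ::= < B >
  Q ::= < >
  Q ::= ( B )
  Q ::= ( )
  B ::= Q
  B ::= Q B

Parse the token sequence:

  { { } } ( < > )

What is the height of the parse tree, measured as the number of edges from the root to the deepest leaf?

5

[B [Q { [B [Q { }]] }] [B [Q ( [B [Q < >]] )]]]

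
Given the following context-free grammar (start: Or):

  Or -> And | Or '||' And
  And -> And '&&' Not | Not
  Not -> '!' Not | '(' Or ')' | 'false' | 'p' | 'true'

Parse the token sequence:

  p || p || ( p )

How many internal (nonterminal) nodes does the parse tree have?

[Or [Or [Or [And [Not p]]] || [And [Not p]]] || [And [Not ( [Or [And [Not p]]] )]]]

12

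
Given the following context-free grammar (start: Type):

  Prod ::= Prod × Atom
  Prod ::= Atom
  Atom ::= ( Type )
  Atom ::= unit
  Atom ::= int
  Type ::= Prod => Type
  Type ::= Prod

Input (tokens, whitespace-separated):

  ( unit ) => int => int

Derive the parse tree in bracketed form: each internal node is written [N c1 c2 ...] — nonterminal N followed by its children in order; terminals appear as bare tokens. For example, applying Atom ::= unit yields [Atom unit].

[Type [Prod [Atom ( [Type [Prod [Atom unit]]] )]] => [Type [Prod [Atom int]] => [Type [Prod [Atom int]]]]]

Type
Prod => Type
Atom => Type
( Type ) => Type
( Prod ) => Type
( Atom ) => Type
( unit ) => Type
( unit ) => Prod => Type
( unit ) => Atom => Type
( unit ) => int => Type
( unit ) => int => Prod
( unit ) => int => Atom
( unit ) => int => int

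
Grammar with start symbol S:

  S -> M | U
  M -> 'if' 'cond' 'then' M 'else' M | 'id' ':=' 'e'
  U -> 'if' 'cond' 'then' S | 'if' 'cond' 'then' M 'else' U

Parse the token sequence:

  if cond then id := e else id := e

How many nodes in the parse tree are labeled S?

1

[S [M if cond then [M id := e] else [M id := e]]]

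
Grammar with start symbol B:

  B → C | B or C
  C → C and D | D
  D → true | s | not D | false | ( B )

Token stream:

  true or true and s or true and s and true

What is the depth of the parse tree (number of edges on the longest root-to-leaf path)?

5

[B [B [B [C [D true]]] or [C [C [D true]] and [D s]]] or [C [C [C [D true]] and [D s]] and [D true]]]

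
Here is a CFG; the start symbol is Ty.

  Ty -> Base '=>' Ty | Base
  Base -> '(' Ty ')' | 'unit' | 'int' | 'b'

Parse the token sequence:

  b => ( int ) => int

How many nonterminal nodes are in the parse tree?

[Ty [Base b] => [Ty [Base ( [Ty [Base int]] )] => [Ty [Base int]]]]

8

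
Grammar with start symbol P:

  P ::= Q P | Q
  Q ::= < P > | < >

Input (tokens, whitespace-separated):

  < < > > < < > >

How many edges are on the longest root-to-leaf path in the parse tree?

[P [Q < [P [Q < >]] >] [P [Q < [P [Q < >]] >]]]

5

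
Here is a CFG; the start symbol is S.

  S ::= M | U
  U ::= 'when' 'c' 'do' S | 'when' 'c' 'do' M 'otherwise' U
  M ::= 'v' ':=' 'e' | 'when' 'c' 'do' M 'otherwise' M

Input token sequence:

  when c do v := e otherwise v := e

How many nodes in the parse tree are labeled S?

1

[S [M when c do [M v := e] otherwise [M v := e]]]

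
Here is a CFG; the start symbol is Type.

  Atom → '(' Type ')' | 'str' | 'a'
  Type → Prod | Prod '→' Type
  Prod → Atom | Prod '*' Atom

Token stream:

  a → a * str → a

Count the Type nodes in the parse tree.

3

[Type [Prod [Atom a]] → [Type [Prod [Prod [Atom a]] * [Atom str]] → [Type [Prod [Atom a]]]]]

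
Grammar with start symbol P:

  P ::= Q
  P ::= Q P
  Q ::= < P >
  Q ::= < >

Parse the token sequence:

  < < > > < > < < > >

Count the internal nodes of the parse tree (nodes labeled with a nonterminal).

[P [Q < [P [Q < >]] >] [P [Q < >] [P [Q < [P [Q < >]] >]]]]

10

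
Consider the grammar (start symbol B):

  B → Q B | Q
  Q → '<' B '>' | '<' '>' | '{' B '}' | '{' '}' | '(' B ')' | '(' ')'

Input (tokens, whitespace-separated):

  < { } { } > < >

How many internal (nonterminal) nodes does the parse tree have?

8

[B [Q < [B [Q { }] [B [Q { }]]] >] [B [Q < >]]]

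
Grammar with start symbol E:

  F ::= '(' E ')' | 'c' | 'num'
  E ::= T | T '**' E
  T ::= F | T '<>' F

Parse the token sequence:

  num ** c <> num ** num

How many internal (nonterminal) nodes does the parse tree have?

11

[E [T [F num]] ** [E [T [T [F c]] <> [F num]] ** [E [T [F num]]]]]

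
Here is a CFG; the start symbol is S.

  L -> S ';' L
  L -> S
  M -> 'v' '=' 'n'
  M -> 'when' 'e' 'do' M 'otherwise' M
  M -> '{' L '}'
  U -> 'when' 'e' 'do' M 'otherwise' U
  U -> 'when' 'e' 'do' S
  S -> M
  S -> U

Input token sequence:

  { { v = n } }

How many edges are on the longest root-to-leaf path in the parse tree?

8

[S [M { [L [S [M { [L [S [M v = n]]] }]]] }]]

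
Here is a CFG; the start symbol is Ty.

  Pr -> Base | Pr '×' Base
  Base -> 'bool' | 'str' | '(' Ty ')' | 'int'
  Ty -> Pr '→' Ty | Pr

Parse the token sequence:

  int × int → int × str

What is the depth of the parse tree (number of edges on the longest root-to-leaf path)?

5

[Ty [Pr [Pr [Base int]] × [Base int]] → [Ty [Pr [Pr [Base int]] × [Base str]]]]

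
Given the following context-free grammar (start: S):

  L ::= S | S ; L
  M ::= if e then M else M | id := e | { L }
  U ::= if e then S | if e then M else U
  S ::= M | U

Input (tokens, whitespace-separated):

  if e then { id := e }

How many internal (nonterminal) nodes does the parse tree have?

7

[S [U if e then [S [M { [L [S [M id := e]]] }]]]]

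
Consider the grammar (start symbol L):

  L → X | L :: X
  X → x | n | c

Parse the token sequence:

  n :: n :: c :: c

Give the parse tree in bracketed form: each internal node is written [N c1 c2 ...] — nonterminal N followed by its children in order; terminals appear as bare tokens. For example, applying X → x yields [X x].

L
L :: X
L :: X :: X
L :: X :: X :: X
X :: X :: X :: X
n :: X :: X :: X
n :: n :: X :: X
n :: n :: c :: X
n :: n :: c :: c

[L [L [L [L [X n]] :: [X n]] :: [X c]] :: [X c]]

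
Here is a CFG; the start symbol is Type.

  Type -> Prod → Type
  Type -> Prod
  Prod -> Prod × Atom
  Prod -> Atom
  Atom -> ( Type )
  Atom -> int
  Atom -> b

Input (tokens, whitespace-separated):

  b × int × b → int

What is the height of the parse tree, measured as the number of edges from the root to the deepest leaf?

5

[Type [Prod [Prod [Prod [Atom b]] × [Atom int]] × [Atom b]] → [Type [Prod [Atom int]]]]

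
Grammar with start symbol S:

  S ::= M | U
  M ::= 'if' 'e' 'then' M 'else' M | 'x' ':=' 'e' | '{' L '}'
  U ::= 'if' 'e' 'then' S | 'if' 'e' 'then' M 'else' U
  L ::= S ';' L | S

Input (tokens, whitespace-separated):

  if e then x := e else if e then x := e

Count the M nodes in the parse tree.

[S [U if e then [M x := e] else [U if e then [S [M x := e]]]]]

2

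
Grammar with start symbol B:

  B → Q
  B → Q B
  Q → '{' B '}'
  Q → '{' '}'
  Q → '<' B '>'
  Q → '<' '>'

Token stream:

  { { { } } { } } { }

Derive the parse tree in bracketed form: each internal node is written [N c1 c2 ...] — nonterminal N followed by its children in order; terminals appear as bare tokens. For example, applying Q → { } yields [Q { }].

B
Q B
{ B } B
{ Q B } B
{ { B } B } B
{ { Q } B } B
{ { { } } B } B
{ { { } } Q } B
{ { { } } { } } B
{ { { } } { } } Q
{ { { } } { } } { }

[B [Q { [B [Q { [B [Q { }]] }] [B [Q { }]]] }] [B [Q { }]]]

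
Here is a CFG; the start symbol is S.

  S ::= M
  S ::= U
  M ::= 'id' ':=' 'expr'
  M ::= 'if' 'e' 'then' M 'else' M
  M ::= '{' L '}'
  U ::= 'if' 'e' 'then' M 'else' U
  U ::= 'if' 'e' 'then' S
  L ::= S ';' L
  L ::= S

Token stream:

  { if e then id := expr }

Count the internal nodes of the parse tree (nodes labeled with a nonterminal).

[S [M { [L [S [U if e then [S [M id := expr]]]]] }]]

7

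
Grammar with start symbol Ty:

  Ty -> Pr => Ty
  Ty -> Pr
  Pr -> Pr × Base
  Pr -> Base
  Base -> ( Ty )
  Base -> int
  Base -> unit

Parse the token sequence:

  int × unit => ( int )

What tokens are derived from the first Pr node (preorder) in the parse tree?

[Ty [Pr [Pr [Base int]] × [Base unit]] => [Ty [Pr [Base ( [Ty [Pr [Base int]]] )]]]]

int × unit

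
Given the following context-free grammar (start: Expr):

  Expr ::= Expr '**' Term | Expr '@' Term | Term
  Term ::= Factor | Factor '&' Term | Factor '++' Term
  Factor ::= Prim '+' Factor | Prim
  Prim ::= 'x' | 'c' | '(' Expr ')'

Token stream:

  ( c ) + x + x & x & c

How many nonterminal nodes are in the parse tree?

[Expr [Term [Factor [Prim ( [Expr [Term [Factor [Prim c]]]] )] + [Factor [Prim x] + [Factor [Prim x]]]] & [Term [Factor [Prim x]] & [Term [Factor [Prim c]]]]]]

18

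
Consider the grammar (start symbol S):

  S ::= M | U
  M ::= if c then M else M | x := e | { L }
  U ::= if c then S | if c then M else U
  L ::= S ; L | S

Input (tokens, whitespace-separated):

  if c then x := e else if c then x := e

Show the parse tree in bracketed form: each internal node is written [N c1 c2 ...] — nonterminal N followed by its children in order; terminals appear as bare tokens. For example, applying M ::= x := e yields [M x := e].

[S [U if c then [M x := e] else [U if c then [S [M x := e]]]]]

S
U
if c then M else U
if c then x := e else U
if c then x := e else if c then S
if c then x := e else if c then M
if c then x := e else if c then x := e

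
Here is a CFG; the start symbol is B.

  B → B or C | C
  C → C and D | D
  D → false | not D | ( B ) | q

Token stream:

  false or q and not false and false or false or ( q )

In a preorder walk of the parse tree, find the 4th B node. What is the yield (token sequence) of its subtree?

false

[B [B [B [B [C [D false]]] or [C [C [C [D q]] and [D not [D false]]] and [D false]]] or [C [D false]]] or [C [D ( [B [C [D q]]] )]]]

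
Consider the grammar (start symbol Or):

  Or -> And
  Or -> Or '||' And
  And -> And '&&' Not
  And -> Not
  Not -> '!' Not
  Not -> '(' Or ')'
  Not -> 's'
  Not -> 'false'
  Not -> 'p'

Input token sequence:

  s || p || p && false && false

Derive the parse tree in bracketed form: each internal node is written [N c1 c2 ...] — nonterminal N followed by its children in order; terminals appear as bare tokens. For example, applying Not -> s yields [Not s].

[Or [Or [Or [And [Not s]]] || [And [Not p]]] || [And [And [And [Not p]] && [Not false]] && [Not false]]]

Or
Or || And
Or || And || And
And || And || And
Not || And || And
s || And || And
s || Not || And
s || p || And
s || p || And && Not
s || p || And && Not && Not
s || p || Not && Not && Not
s || p || p && Not && Not
s || p || p && false && Not
s || p || p && false && false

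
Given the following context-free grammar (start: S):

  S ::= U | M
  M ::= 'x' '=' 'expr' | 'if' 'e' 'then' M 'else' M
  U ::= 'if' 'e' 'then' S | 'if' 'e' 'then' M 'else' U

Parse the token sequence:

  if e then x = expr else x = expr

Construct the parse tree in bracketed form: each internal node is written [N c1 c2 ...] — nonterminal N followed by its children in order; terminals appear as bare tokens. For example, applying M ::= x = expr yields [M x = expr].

S
M
if e then M else M
if e then x = expr else M
if e then x = expr else x = expr

[S [M if e then [M x = expr] else [M x = expr]]]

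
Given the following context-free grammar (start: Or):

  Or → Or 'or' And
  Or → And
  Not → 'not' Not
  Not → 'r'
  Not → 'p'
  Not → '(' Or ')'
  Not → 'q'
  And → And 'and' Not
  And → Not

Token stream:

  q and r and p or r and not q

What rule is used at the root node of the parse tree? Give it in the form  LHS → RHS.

Or → Or 'or' And

[Or [Or [And [And [And [Not q]] and [Not r]] and [Not p]]] or [And [And [Not r]] and [Not not [Not q]]]]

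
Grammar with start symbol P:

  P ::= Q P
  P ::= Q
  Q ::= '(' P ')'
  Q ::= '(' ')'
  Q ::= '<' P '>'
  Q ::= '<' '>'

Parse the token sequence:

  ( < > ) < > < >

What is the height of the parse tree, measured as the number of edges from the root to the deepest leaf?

[P [Q ( [P [Q < >]] )] [P [Q < >] [P [Q < >]]]]

4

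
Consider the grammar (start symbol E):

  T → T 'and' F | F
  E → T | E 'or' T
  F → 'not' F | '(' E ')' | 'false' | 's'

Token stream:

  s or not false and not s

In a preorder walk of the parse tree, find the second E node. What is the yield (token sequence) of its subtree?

[E [E [T [F s]]] or [T [T [F not [F false]]] and [F not [F s]]]]

s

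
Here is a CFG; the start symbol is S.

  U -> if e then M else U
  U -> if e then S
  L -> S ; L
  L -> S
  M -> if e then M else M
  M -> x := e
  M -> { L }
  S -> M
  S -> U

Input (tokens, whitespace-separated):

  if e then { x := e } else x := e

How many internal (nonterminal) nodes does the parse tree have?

7

[S [M if e then [M { [L [S [M x := e]]] }] else [M x := e]]]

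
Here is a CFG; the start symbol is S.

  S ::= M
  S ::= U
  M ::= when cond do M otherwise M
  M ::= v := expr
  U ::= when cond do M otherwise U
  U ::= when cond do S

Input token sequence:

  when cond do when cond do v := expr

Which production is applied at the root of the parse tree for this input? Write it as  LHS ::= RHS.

S ::= U

[S [U when cond do [S [U when cond do [S [M v := expr]]]]]]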